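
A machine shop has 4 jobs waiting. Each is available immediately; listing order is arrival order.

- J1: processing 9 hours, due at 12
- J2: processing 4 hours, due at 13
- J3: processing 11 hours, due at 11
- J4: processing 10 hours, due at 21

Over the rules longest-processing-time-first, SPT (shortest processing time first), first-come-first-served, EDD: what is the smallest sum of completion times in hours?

LPT (decreasing processing time): J3 J4 J1 J2.
J3: 0→11
J4: 11→21
J1: 21→30
J2: 30→34
Sum = 11+21+30+34 = 96.
SPT (increasing processing time): J2 J1 J4 J3.
J2: 0→4
J1: 4→13
J4: 13→23
J3: 23→34
Sum = 4+13+23+34 = 74.
FIFO (arrival order): J1 J2 J3 J4.
J1: 0→9
J2: 9→13
J3: 13→24
J4: 24→34
Sum = 9+13+24+34 = 80.
EDD (increasing due date): J3 J1 J2 J4.
J3: 0→11
J1: 11→20
J2: 20→24
J4: 24→34
Sum = 11+20+24+34 = 89.
LPT 96, SPT 74, FIFO 80, EDD 89 → minimum 74.

74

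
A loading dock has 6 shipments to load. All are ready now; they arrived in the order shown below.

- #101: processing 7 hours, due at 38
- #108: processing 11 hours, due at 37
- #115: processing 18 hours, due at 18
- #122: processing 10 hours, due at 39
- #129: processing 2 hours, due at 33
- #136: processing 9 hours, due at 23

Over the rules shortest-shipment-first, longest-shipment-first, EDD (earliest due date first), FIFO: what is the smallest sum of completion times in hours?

153

SPT (increasing processing time): #129 #101 #136 #122 #108 #115.
#129: 0→2
#101: 2→9
#136: 9→18
#122: 18→28
#108: 28→39
#115: 39→57
Sum = 2+9+18+28+39+57 = 153.
LPT (decreasing processing time): #115 #108 #122 #136 #101 #129.
#115: 0→18
#108: 18→29
#122: 29→39
#136: 39→48
#101: 48→55
#129: 55→57
Sum = 18+29+39+48+55+57 = 246.
EDD (increasing due date): #115 #136 #129 #108 #101 #122.
#115: 0→18
#136: 18→27
#129: 27→29
#108: 29→40
#101: 40→47
#122: 47→57
Sum = 18+27+29+40+47+57 = 218.
FIFO (arrival order): #101 #108 #115 #122 #129 #136.
#101: 0→7
#108: 7→18
#115: 18→36
#122: 36→46
#129: 46→48
#136: 48→57
Sum = 7+18+36+46+48+57 = 212.
SPT 153, LPT 246, EDD 218, FIFO 212 → minimum 153.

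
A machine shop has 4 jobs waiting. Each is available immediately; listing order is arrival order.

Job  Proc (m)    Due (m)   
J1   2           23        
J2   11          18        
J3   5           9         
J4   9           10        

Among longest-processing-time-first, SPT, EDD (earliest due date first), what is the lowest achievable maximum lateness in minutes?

LPT (decreasing processing time): J2 J4 J3 J1.
J2: 0→11, due 18, lateness -7
J4: 11→20, due 10, lateness 10
J3: 20→25, due 9, lateness 16
J1: 25→27, due 23, lateness 4
Maximum = 16.
SPT (increasing processing time): J1 J3 J4 J2.
J1: 0→2, due 23, lateness -21
J3: 2→7, due 9, lateness -2
J4: 7→16, due 10, lateness 6
J2: 16→27, due 18, lateness 9
Maximum = 9.
EDD (increasing due date): J3 J4 J2 J1.
J3: 0→5, due 9, lateness -4
J4: 5→14, due 10, lateness 4
J2: 14→25, due 18, lateness 7
J1: 25→27, due 23, lateness 4
Maximum = 7.
LPT 16, SPT 9, EDD 7 → minimum 7.

7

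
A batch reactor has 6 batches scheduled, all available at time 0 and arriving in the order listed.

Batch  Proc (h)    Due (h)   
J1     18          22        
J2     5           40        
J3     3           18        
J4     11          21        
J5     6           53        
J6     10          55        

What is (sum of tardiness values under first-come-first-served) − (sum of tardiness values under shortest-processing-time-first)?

-21

FIFO (arrival order): J1 J2 J3 J4 J5 J6.
J1: 0→18, due 22, tardiness 0
J2: 18→23, due 40, tardiness 0
J3: 23→26, due 18, tardiness 8
J4: 26→37, due 21, tardiness 16
J5: 37→43, due 53, tardiness 0
J6: 43→53, due 55, tardiness 0
Sum = 0+0+8+16+0+0 = 24.
SPT (increasing processing time): J3 J2 J5 J6 J4 J1.
J3: 0→3, due 18, tardiness 0
J2: 3→8, due 40, tardiness 0
J5: 8→14, due 53, tardiness 0
J6: 14→24, due 55, tardiness 0
J4: 24→35, due 21, tardiness 14
J1: 35→53, due 22, tardiness 31
Sum = 0+0+0+0+14+31 = 45.
Difference = 24 − 45 = -21.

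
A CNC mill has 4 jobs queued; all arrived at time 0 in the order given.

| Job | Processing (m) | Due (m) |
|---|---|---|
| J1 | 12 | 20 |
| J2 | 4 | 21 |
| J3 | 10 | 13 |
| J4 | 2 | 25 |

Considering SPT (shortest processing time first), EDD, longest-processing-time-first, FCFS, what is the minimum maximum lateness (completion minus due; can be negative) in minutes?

SPT (increasing processing time): J4 J2 J3 J1.
J4: 0→2, due 25, lateness -23
J2: 2→6, due 21, lateness -15
J3: 6→16, due 13, lateness 3
J1: 16→28, due 20, lateness 8
Maximum = 8.
EDD (increasing due date): J3 J1 J2 J4.
J3: 0→10, due 13, lateness -3
J1: 10→22, due 20, lateness 2
J2: 22→26, due 21, lateness 5
J4: 26→28, due 25, lateness 3
Maximum = 5.
LPT (decreasing processing time): J1 J3 J2 J4.
J1: 0→12, due 20, lateness -8
J3: 12→22, due 13, lateness 9
J2: 22→26, due 21, lateness 5
J4: 26→28, due 25, lateness 3
Maximum = 9.
FIFO (arrival order): J1 J2 J3 J4.
J1: 0→12, due 20, lateness -8
J2: 12→16, due 21, lateness -5
J3: 16→26, due 13, lateness 13
J4: 26→28, due 25, lateness 3
Maximum = 13.
SPT 8, EDD 5, LPT 9, FIFO 13 → minimum 5.

5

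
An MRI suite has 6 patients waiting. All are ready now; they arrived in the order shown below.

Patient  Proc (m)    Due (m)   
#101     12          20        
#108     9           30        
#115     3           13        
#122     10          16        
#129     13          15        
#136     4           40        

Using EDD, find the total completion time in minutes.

181

EDD (increasing due date): #115 #129 #122 #101 #108 #136.
#115: 0→3
#129: 3→16
#122: 16→26
#101: 26→38
#108: 38→47
#136: 47→51
Sum = 3+16+26+38+47+51 = 181.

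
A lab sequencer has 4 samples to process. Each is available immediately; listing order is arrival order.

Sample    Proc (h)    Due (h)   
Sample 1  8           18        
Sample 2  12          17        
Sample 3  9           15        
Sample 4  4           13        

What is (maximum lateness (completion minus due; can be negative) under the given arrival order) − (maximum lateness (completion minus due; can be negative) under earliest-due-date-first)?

5

FIFO (arrival order): Sample 1 Sample 2 Sample 3 Sample 4.
Sample 1: 0→8, due 18, lateness -10
Sample 2: 8→20, due 17, lateness 3
Sample 3: 20→29, due 15, lateness 14
Sample 4: 29→33, due 13, lateness 20
Maximum = 20.
EDD (increasing due date): Sample 4 Sample 3 Sample 2 Sample 1.
Sample 4: 0→4, due 13, lateness -9
Sample 3: 4→13, due 15, lateness -2
Sample 2: 13→25, due 17, lateness 8
Sample 1: 25→33, due 18, lateness 15
Maximum = 15.
Difference = 20 − 15 = 5.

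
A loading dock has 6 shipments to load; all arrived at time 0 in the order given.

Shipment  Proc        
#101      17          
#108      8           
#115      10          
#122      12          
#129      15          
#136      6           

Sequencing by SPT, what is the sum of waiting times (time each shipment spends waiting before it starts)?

SPT (increasing processing time): #136 #108 #115 #122 #129 #101.
#136: waits 0, runs 0→6
#108: waits 6, runs 6→14
#115: waits 14, runs 14→24
#122: waits 24, runs 24→36
#129: waits 36, runs 36→51
#101: waits 51, runs 51→68
Sum = 0+6+14+24+36+51 = 131.

131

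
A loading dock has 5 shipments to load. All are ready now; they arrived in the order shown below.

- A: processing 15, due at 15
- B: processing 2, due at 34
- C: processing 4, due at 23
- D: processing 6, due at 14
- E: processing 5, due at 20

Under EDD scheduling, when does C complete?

30

EDD (increasing due date): D A E C B.
D: 0→6
A: 6→21
E: 21→26
C: 26→30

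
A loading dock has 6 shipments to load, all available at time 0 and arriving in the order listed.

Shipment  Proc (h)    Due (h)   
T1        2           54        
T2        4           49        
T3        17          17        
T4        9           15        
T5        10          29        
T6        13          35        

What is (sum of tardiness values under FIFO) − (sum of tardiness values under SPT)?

FIFO (arrival order): T1 T2 T3 T4 T5 T6.
T1: 0→2, due 54, tardiness 0
T2: 2→6, due 49, tardiness 0
T3: 6→23, due 17, tardiness 6
T4: 23→32, due 15, tardiness 17
T5: 32→42, due 29, tardiness 13
T6: 42→55, due 35, tardiness 20
Sum = 0+0+6+17+13+20 = 56.
SPT (increasing processing time): T1 T2 T4 T5 T6 T3.
T1: 0→2, due 54, tardiness 0
T2: 2→6, due 49, tardiness 0
T4: 6→15, due 15, tardiness 0
T5: 15→25, due 29, tardiness 0
T6: 25→38, due 35, tardiness 3
T3: 38→55, due 17, tardiness 38
Sum = 0+0+0+0+3+38 = 41.
Difference = 56 − 41 = 15.

15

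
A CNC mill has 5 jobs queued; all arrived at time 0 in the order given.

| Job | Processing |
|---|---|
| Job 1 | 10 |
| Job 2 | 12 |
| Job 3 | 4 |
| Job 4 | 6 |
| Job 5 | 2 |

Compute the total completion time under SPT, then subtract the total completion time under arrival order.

-48

SPT (increasing processing time): Job 5 Job 3 Job 4 Job 1 Job 2.
Job 5: 0→2
Job 3: 2→6
Job 4: 6→12
Job 1: 12→22
Job 2: 22→34
Sum = 2+6+12+22+34 = 76.
FIFO (arrival order): Job 1 Job 2 Job 3 Job 4 Job 5.
Job 1: 0→10
Job 2: 10→22
Job 3: 22→26
Job 4: 26→32
Job 5: 32→34
Sum = 10+22+26+32+34 = 124.
Difference = 76 − 124 = -48.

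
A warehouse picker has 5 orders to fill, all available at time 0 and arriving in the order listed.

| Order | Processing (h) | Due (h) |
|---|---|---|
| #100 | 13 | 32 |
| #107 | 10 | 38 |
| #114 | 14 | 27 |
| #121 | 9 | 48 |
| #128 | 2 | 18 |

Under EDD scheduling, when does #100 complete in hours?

EDD (increasing due date): #128 #114 #100 #107 #121.
#128: 0→2
#114: 2→16
#100: 16→29

29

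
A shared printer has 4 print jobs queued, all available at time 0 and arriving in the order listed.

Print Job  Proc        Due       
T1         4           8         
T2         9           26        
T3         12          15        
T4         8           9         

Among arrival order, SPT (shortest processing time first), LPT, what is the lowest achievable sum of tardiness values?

FIFO (arrival order): T1 T2 T3 T4.
T1: 0→4, due 8, tardiness 0
T2: 4→13, due 26, tardiness 0
T3: 13→25, due 15, tardiness 10
T4: 25→33, due 9, tardiness 24
Sum = 0+0+10+24 = 34.
SPT (increasing processing time): T1 T4 T2 T3.
T1: 0→4, due 8, tardiness 0
T4: 4→12, due 9, tardiness 3
T2: 12→21, due 26, tardiness 0
T3: 21→33, due 15, tardiness 18
Sum = 0+3+0+18 = 21.
LPT (decreasing processing time): T3 T2 T4 T1.
T3: 0→12, due 15, tardiness 0
T2: 12→21, due 26, tardiness 0
T4: 21→29, due 9, tardiness 20
T1: 29→33, due 8, tardiness 25
Sum = 0+0+20+25 = 45.
FIFO 34, SPT 21, LPT 45 → minimum 21.

21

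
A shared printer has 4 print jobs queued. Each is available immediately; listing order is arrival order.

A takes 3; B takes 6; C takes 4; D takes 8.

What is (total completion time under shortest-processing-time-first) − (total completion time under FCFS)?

SPT (increasing processing time): A C B D.
A: 0→3
C: 3→7
B: 7→13
D: 13→21
Sum = 3+7+13+21 = 44.
FIFO (arrival order): A B C D.
A: 0→3
B: 3→9
C: 9→13
D: 13→21
Sum = 3+9+13+21 = 46.
Difference = 44 − 46 = -2.

-2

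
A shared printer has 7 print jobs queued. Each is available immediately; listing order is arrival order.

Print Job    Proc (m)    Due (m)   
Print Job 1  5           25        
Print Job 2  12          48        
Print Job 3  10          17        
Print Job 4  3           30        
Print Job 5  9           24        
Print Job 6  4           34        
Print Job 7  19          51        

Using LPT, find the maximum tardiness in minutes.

LPT (decreasing processing time): Print Job 7 Print Job 2 Print Job 3 Print Job 5 Print Job 1 Print Job 6 Print Job 4.
Print Job 7: 0→19, due 51, tardiness 0
Print Job 2: 19→31, due 48, tardiness 0
Print Job 3: 31→41, due 17, tardiness 24
Print Job 5: 41→50, due 24, tardiness 26
Print Job 1: 50→55, due 25, tardiness 30
Print Job 6: 55→59, due 34, tardiness 25
Print Job 4: 59→62, due 30, tardiness 32
Maximum = 32.

32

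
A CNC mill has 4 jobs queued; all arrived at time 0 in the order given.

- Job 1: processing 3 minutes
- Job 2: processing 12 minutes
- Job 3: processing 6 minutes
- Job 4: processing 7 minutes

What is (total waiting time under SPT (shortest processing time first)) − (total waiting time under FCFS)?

SPT (increasing processing time): Job 1 Job 3 Job 4 Job 2.
Job 1: waits 0, runs 0→3
Job 3: waits 3, runs 3→9
Job 4: waits 9, runs 9→16
Job 2: waits 16, runs 16→28
Sum = 0+3+9+16 = 28.
FIFO (arrival order): Job 1 Job 2 Job 3 Job 4.
Job 1: waits 0, runs 0→3
Job 2: waits 3, runs 3→15
Job 3: waits 15, runs 15→21
Job 4: waits 21, runs 21→28
Sum = 0+3+15+21 = 39.
Difference = 28 − 39 = -11.

-11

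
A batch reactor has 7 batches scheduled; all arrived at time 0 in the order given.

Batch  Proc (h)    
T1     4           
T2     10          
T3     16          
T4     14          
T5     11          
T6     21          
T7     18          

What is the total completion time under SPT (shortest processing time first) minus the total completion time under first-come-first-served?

SPT (increasing processing time): T1 T2 T5 T4 T3 T7 T6.
T1: 0→4
T2: 4→14
T5: 14→25
T4: 25→39
T3: 39→55
T7: 55→73
T6: 73→94
Sum = 4+14+25+39+55+73+94 = 304.
FIFO (arrival order): T1 T2 T3 T4 T5 T6 T7.
T1: 0→4
T2: 4→14
T3: 14→30
T4: 30→44
T5: 44→55
T6: 55→76
T7: 76→94
Sum = 4+14+30+44+55+76+94 = 317.
Difference = 304 − 317 = -13.

-13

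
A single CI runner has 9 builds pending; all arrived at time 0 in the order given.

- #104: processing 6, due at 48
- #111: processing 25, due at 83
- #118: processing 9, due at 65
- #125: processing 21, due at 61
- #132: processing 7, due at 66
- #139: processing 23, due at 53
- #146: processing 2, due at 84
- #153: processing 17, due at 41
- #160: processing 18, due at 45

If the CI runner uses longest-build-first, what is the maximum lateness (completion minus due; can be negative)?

LPT (decreasing processing time): #111 #139 #125 #160 #153 #118 #132 #104 #146.
#111: 0→25, due 83, lateness -58
#139: 25→48, due 53, lateness -5
#125: 48→69, due 61, lateness 8
#160: 69→87, due 45, lateness 42
#153: 87→104, due 41, lateness 63
#118: 104→113, due 65, lateness 48
#132: 113→120, due 66, lateness 54
#104: 120→126, due 48, lateness 78
#146: 126→128, due 84, lateness 44
Maximum = 78.

78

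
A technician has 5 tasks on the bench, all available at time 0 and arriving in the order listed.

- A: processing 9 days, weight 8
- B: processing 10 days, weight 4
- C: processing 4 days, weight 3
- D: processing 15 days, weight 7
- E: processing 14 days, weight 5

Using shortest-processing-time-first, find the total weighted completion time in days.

757

SPT (increasing processing time): C A B E D.
C: finishes 4, weight 3, w·C = 12
A: finishes 13, weight 8, w·C = 104
B: finishes 23, weight 4, w·C = 92
E: finishes 37, weight 5, w·C = 185
D: finishes 52, weight 7, w·C = 364
Sum = 12+104+92+185+364 = 757.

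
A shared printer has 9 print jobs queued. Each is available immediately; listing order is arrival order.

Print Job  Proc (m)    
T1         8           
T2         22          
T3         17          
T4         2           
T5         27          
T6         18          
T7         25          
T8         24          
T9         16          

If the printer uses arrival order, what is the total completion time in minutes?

FIFO (arrival order): T1 T2 T3 T4 T5 T6 T7 T8 T9.
T1: 0→8
T2: 8→30
T3: 30→47
T4: 47→49
T5: 49→76
T6: 76→94
T7: 94→119
T8: 119→143
T9: 143→159
Sum = 8+30+47+49+76+94+119+143+159 = 725.

725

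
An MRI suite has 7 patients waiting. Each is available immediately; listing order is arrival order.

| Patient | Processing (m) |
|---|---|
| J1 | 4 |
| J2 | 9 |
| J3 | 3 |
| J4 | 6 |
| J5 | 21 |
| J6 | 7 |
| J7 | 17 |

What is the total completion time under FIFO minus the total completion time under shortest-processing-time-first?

30

FIFO (arrival order): J1 J2 J3 J4 J5 J6 J7.
J1: 0→4
J2: 4→13
J3: 13→16
J4: 16→22
J5: 22→43
J6: 43→50
J7: 50→67
Sum = 4+13+16+22+43+50+67 = 215.
SPT (increasing processing time): J3 J1 J4 J6 J2 J7 J5.
J3: 0→3
J1: 3→7
J4: 7→13
J6: 13→20
J2: 20→29
J7: 29→46
J5: 46→67
Sum = 3+7+13+20+29+46+67 = 185.
Difference = 215 − 185 = 30.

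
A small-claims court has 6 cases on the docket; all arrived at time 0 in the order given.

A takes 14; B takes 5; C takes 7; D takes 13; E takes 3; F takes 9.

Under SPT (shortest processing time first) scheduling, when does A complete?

51

SPT (increasing processing time): E B C F D A.
E: 0→3
B: 3→8
C: 8→15
F: 15→24
D: 24→37
A: 37→51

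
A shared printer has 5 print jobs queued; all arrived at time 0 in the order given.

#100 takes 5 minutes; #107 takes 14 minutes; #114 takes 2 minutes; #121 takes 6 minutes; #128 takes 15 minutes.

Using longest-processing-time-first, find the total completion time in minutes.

161

LPT (decreasing processing time): #128 #107 #121 #100 #114.
#128: 0→15
#107: 15→29
#121: 29→35
#100: 35→40
#114: 40→42
Sum = 15+29+35+40+42 = 161.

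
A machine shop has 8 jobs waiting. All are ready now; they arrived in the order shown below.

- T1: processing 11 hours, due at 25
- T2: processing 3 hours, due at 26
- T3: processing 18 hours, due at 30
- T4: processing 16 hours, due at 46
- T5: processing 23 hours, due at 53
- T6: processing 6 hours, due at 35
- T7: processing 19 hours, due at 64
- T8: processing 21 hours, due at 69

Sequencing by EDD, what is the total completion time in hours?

439

EDD (increasing due date): T1 T2 T3 T6 T4 T5 T7 T8.
T1: 0→11
T2: 11→14
T3: 14→32
T6: 32→38
T4: 38→54
T5: 54→77
T7: 77→96
T8: 96→117
Sum = 11+14+32+38+54+77+96+117 = 439.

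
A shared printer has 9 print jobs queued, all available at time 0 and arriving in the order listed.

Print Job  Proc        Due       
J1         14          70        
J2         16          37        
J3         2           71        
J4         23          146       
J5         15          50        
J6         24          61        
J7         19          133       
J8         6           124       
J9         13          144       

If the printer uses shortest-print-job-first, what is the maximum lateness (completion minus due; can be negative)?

SPT (increasing processing time): J3 J8 J9 J1 J5 J2 J7 J4 J6.
J3: 0→2, due 71, lateness -69
J8: 2→8, due 124, lateness -116
J9: 8→21, due 144, lateness -123
J1: 21→35, due 70, lateness -35
J5: 35→50, due 50, lateness 0
J2: 50→66, due 37, lateness 29
J7: 66→85, due 133, lateness -48
J4: 85→108, due 146, lateness -38
J6: 108→132, due 61, lateness 71
Maximum = 71.

71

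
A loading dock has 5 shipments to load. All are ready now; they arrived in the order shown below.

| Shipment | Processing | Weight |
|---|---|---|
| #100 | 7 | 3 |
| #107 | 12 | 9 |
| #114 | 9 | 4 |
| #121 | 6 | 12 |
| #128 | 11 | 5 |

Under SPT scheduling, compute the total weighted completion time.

769

SPT (increasing processing time): #121 #100 #114 #128 #107.
#121: finishes 6, weight 12, w·C = 72
#100: finishes 13, weight 3, w·C = 39
#114: finishes 22, weight 4, w·C = 88
#128: finishes 33, weight 5, w·C = 165
#107: finishes 45, weight 9, w·C = 405
Sum = 72+39+88+165+405 = 769.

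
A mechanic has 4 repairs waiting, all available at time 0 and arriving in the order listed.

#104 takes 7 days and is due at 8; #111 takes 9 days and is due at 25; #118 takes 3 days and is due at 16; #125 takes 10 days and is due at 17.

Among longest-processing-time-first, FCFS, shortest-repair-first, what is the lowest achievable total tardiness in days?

14

LPT (decreasing processing time): #125 #111 #104 #118.
#125: 0→10, due 17, tardiness 0
#111: 10→19, due 25, tardiness 0
#104: 19→26, due 8, tardiness 18
#118: 26→29, due 16, tardiness 13
Sum = 0+0+18+13 = 31.
FIFO (arrival order): #104 #111 #118 #125.
#104: 0→7, due 8, tardiness 0
#111: 7→16, due 25, tardiness 0
#118: 16→19, due 16, tardiness 3
#125: 19→29, due 17, tardiness 12
Sum = 0+0+3+12 = 15.
SPT (increasing processing time): #118 #104 #111 #125.
#118: 0→3, due 16, tardiness 0
#104: 3→10, due 8, tardiness 2
#111: 10→19, due 25, tardiness 0
#125: 19→29, due 17, tardiness 12
Sum = 0+2+0+12 = 14.
LPT 31, FIFO 15, SPT 14 → minimum 14.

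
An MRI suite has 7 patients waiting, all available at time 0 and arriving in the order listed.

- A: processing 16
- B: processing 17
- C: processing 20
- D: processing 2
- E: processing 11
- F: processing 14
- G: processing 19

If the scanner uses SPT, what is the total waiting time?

SPT (increasing processing time): D E F A B G C.
D: waits 0, runs 0→2
E: waits 2, runs 2→13
F: waits 13, runs 13→27
A: waits 27, runs 27→43
B: waits 43, runs 43→60
G: waits 60, runs 60→79
C: waits 79, runs 79→99
Sum = 0+2+13+27+43+60+79 = 224.

224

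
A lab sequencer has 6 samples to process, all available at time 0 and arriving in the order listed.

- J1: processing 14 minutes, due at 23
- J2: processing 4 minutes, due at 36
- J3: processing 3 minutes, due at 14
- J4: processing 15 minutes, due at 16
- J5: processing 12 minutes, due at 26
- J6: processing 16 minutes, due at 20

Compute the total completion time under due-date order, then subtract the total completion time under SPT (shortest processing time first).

53

EDD (increasing due date): J3 J4 J6 J1 J5 J2.
J3: 0→3
J4: 3→18
J6: 18→34
J1: 34→48
J5: 48→60
J2: 60→64
Sum = 3+18+34+48+60+64 = 227.
SPT (increasing processing time): J3 J2 J5 J1 J4 J6.
J3: 0→3
J2: 3→7
J5: 7→19
J1: 19→33
J4: 33→48
J6: 48→64
Sum = 3+7+19+33+48+64 = 174.
Difference = 227 − 174 = 53.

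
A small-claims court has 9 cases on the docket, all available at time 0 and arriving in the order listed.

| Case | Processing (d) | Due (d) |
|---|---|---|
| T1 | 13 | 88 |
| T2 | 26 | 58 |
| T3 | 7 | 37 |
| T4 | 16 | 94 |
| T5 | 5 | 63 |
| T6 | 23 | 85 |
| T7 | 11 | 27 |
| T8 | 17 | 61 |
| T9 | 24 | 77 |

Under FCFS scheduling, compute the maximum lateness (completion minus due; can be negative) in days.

74

FIFO (arrival order): T1 T2 T3 T4 T5 T6 T7 T8 T9.
T1: 0→13, due 88, lateness -75
T2: 13→39, due 58, lateness -19
T3: 39→46, due 37, lateness 9
T4: 46→62, due 94, lateness -32
T5: 62→67, due 63, lateness 4
T6: 67→90, due 85, lateness 5
T7: 90→101, due 27, lateness 74
T8: 101→118, due 61, lateness 57
T9: 118→142, due 77, lateness 65
Maximum = 74.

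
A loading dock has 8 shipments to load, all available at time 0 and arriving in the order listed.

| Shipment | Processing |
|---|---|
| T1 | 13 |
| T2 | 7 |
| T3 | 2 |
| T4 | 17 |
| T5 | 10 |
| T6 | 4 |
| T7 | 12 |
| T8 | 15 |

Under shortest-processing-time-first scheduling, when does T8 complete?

63

SPT (increasing processing time): T3 T6 T2 T5 T7 T1 T8 T4.
T3: 0→2
T6: 2→6
T2: 6→13
T5: 13→23
T7: 23→35
T1: 35→48
T8: 48→63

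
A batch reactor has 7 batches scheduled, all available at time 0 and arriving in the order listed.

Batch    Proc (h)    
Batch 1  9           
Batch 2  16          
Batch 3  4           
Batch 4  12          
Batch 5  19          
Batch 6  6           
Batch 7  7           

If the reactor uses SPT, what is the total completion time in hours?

SPT (increasing processing time): Batch 3 Batch 6 Batch 7 Batch 1 Batch 4 Batch 2 Batch 5.
Batch 3: 0→4
Batch 6: 4→10
Batch 7: 10→17
Batch 1: 17→26
Batch 4: 26→38
Batch 2: 38→54
Batch 5: 54→73
Sum = 4+10+17+26+38+54+73 = 222.

222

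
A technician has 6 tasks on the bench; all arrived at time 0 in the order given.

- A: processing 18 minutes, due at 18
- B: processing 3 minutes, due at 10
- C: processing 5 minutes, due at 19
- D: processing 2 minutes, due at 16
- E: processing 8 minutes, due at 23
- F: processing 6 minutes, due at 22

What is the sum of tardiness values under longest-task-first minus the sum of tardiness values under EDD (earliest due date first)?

42

LPT (decreasing processing time): A E F C B D.
A: 0→18, due 18, tardiness 0
E: 18→26, due 23, tardiness 3
F: 26→32, due 22, tardiness 10
C: 32→37, due 19, tardiness 18
B: 37→40, due 10, tardiness 30
D: 40→42, due 16, tardiness 26
Sum = 0+3+10+18+30+26 = 87.
EDD (increasing due date): B D A C F E.
B: 0→3, due 10, tardiness 0
D: 3→5, due 16, tardiness 0
A: 5→23, due 18, tardiness 5
C: 23→28, due 19, tardiness 9
F: 28→34, due 22, tardiness 12
E: 34→42, due 23, tardiness 19
Sum = 0+0+5+9+12+19 = 45.
Difference = 87 − 45 = 42.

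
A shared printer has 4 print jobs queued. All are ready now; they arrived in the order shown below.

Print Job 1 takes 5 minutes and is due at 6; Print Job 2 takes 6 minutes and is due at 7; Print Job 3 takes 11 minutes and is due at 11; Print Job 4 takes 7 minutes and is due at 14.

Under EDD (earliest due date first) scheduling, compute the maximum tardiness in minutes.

15

EDD (increasing due date): Print Job 1 Print Job 2 Print Job 3 Print Job 4.
Print Job 1: 0→5, due 6, tardiness 0
Print Job 2: 5→11, due 7, tardiness 4
Print Job 3: 11→22, due 11, tardiness 11
Print Job 4: 22→29, due 14, tardiness 15
Maximum = 15.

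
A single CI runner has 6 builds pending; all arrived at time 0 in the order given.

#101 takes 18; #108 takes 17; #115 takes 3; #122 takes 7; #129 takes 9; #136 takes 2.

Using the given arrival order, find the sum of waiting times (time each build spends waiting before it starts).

190

FIFO (arrival order): #101 #108 #115 #122 #129 #136.
#101: waits 0, runs 0→18
#108: waits 18, runs 18→35
#115: waits 35, runs 35→38
#122: waits 38, runs 38→45
#129: waits 45, runs 45→54
#136: waits 54, runs 54→56
Sum = 0+18+35+38+45+54 = 190.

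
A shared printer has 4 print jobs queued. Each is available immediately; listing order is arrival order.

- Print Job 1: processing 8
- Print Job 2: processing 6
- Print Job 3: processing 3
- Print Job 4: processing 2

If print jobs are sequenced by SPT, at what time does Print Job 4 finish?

SPT (increasing processing time): Print Job 4 Print Job 3 Print Job 2 Print Job 1.
Print Job 4: 0→2

2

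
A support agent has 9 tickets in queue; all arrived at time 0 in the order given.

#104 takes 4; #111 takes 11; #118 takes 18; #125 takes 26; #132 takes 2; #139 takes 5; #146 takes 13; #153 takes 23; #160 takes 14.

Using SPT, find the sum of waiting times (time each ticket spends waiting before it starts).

282

SPT (increasing processing time): #132 #104 #139 #111 #146 #160 #118 #153 #125.
#132: waits 0, runs 0→2
#104: waits 2, runs 2→6
#139: waits 6, runs 6→11
#111: waits 11, runs 11→22
#146: waits 22, runs 22→35
#160: waits 35, runs 35→49
#118: waits 49, runs 49→67
#153: waits 67, runs 67→90
#125: waits 90, runs 90→116
Sum = 0+2+6+11+22+35+49+67+90 = 282.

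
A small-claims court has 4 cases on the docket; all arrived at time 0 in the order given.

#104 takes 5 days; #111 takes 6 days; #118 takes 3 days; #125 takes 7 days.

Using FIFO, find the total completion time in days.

FIFO (arrival order): #104 #111 #118 #125.
#104: 0→5
#111: 5→11
#118: 11→14
#125: 14→21
Sum = 5+11+14+21 = 51.

51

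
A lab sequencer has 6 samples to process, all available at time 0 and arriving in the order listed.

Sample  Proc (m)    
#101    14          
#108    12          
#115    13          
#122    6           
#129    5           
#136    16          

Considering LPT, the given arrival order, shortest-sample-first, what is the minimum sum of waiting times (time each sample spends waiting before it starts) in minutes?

LPT (decreasing processing time): #136 #101 #115 #108 #122 #129.
#136: waits 0, runs 0→16
#101: waits 16, runs 16→30
#115: waits 30, runs 30→43
#108: waits 43, runs 43→55
#122: waits 55, runs 55→61
#129: waits 61, runs 61→66
Sum = 0+16+30+43+55+61 = 205.
FIFO (arrival order): #101 #108 #115 #122 #129 #136.
#101: waits 0, runs 0→14
#108: waits 14, runs 14→26
#115: waits 26, runs 26→39
#122: waits 39, runs 39→45
#129: waits 45, runs 45→50
#136: waits 50, runs 50→66
Sum = 0+14+26+39+45+50 = 174.
SPT (increasing processing time): #129 #122 #108 #115 #101 #136.
#129: waits 0, runs 0→5
#122: waits 5, runs 5→11
#108: waits 11, runs 11→23
#115: waits 23, runs 23→36
#101: waits 36, runs 36→50
#136: waits 50, runs 50→66
Sum = 0+5+11+23+36+50 = 125.
LPT 205, FIFO 174, SPT 125 → minimum 125.

125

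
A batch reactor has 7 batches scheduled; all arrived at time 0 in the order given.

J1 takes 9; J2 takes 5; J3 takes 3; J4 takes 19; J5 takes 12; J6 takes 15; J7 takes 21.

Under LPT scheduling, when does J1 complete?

LPT (decreasing processing time): J7 J4 J6 J5 J1 J2 J3.
J7: 0→21
J4: 21→40
J6: 40→55
J5: 55→67
J1: 67→76

76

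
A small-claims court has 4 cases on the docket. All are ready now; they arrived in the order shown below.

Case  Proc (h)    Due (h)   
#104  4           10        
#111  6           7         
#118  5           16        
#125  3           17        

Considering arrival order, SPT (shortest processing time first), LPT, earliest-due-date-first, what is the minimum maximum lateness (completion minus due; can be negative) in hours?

FIFO (arrival order): #104 #111 #118 #125.
#104: 0→4, due 10, lateness -6
#111: 4→10, due 7, lateness 3
#118: 10→15, due 16, lateness -1
#125: 15→18, due 17, lateness 1
Maximum = 3.
SPT (increasing processing time): #125 #104 #118 #111.
#125: 0→3, due 17, lateness -14
#104: 3→7, due 10, lateness -3
#118: 7→12, due 16, lateness -4
#111: 12→18, due 7, lateness 11
Maximum = 11.
LPT (decreasing processing time): #111 #118 #104 #125.
#111: 0→6, due 7, lateness -1
#118: 6→11, due 16, lateness -5
#104: 11→15, due 10, lateness 5
#125: 15→18, due 17, lateness 1
Maximum = 5.
EDD (increasing due date): #111 #104 #118 #125.
#111: 0→6, due 7, lateness -1
#104: 6→10, due 10, lateness 0
#118: 10→15, due 16, lateness -1
#125: 15→18, due 17, lateness 1
Maximum = 1.
FIFO 3, SPT 11, LPT 5, EDD 1 → minimum 1.

1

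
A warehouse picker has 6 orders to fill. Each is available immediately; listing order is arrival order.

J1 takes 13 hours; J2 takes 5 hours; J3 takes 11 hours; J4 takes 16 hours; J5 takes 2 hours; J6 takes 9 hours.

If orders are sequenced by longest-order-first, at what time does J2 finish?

LPT (decreasing processing time): J4 J1 J3 J6 J2 J5.
J4: 0→16
J1: 16→29
J3: 29→40
J6: 40→49
J2: 49→54

54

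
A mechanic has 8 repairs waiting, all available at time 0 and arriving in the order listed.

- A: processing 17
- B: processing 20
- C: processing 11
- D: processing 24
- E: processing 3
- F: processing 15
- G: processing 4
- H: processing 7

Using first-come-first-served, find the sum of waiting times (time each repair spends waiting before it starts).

FIFO (arrival order): A B C D E F G H.
A: waits 0, runs 0→17
B: waits 17, runs 17→37
C: waits 37, runs 37→48
D: waits 48, runs 48→72
E: waits 72, runs 72→75
F: waits 75, runs 75→90
G: waits 90, runs 90→94
H: waits 94, runs 94→101
Sum = 0+17+37+48+72+75+90+94 = 433.

433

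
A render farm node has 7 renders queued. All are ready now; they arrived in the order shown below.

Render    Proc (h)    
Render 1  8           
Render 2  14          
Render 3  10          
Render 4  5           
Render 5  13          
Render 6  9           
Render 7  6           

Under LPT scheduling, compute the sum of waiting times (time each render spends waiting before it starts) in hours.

238

LPT (decreasing processing time): Render 2 Render 5 Render 3 Render 6 Render 1 Render 7 Render 4.
Render 2: waits 0, runs 0→14
Render 5: waits 14, runs 14→27
Render 3: waits 27, runs 27→37
Render 6: waits 37, runs 37→46
Render 1: waits 46, runs 46→54
Render 7: waits 54, runs 54→60
Render 4: waits 60, runs 60→65
Sum = 0+14+27+37+46+54+60 = 238.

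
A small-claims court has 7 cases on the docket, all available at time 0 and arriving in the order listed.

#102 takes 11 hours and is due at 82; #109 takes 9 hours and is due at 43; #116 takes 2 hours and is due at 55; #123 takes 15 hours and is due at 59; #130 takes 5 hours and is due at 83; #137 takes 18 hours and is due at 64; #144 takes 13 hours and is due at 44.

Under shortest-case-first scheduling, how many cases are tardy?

1

SPT (increasing processing time): #116 #130 #109 #102 #144 #123 #137.
#116: 0→2, due 55, tardiness 0
#130: 2→7, due 83, tardiness 0
#109: 7→16, due 43, tardiness 0
#102: 16→27, due 82, tardiness 0
#144: 27→40, due 44, tardiness 0
#123: 40→55, due 59, tardiness 0
#137: 55→73, due 64, tardiness 9
Late cases: 1.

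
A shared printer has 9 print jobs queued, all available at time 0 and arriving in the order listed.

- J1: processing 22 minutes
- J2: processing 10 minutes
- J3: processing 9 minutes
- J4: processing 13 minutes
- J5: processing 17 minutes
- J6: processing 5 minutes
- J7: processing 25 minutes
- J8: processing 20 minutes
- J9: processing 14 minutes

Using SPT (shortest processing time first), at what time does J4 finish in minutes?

SPT (increasing processing time): J6 J3 J2 J4 J9 J5 J8 J1 J7.
J6: 0→5
J3: 5→14
J2: 14→24
J4: 24→37

37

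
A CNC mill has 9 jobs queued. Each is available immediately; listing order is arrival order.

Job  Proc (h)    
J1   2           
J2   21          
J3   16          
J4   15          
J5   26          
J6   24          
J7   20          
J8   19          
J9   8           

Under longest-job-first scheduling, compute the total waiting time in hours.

LPT (decreasing processing time): J5 J6 J2 J7 J8 J3 J4 J9 J1.
J5: waits 0, runs 0→26
J6: waits 26, runs 26→50
J2: waits 50, runs 50→71
J7: waits 71, runs 71→91
J8: waits 91, runs 91→110
J3: waits 110, runs 110→126
J4: waits 126, runs 126→141
J9: waits 141, runs 141→149
J1: waits 149, runs 149→151
Sum = 0+26+50+71+91+110+126+141+149 = 764.

764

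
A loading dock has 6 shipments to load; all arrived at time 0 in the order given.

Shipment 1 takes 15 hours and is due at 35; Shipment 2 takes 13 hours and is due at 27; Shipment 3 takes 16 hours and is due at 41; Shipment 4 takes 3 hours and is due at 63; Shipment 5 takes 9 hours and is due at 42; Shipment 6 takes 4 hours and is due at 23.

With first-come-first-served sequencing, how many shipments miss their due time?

FIFO (arrival order): Shipment 1 Shipment 2 Shipment 3 Shipment 4 Shipment 5 Shipment 6.
Shipment 1: 0→15, due 35, tardiness 0
Shipment 2: 15→28, due 27, tardiness 1
Shipment 3: 28→44, due 41, tardiness 3
Shipment 4: 44→47, due 63, tardiness 0
Shipment 5: 47→56, due 42, tardiness 14
Shipment 6: 56→60, due 23, tardiness 37
Late shipments: 4.

4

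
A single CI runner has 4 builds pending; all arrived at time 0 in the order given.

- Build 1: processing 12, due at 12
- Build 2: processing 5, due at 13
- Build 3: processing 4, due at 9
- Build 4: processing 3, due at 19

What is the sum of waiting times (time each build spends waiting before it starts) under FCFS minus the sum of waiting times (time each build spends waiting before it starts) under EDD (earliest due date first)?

FIFO (arrival order): Build 1 Build 2 Build 3 Build 4.
Build 1: waits 0, runs 0→12
Build 2: waits 12, runs 12→17
Build 3: waits 17, runs 17→21
Build 4: waits 21, runs 21→24
Sum = 0+12+17+21 = 50.
EDD (increasing due date): Build 3 Build 1 Build 2 Build 4.
Build 3: waits 0, runs 0→4
Build 1: waits 4, runs 4→16
Build 2: waits 16, runs 16→21
Build 4: waits 21, runs 21→24
Sum = 0+4+16+21 = 41.
Difference = 50 − 41 = 9.

9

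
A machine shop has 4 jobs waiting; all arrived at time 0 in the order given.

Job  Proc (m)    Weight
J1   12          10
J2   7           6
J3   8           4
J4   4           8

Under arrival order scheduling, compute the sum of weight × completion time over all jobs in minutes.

FIFO (arrival order): J1 J2 J3 J4.
J1: finishes 12, weight 10, w·C = 120
J2: finishes 19, weight 6, w·C = 114
J3: finishes 27, weight 4, w·C = 108
J4: finishes 31, weight 8, w·C = 248
Sum = 120+114+108+248 = 590.

590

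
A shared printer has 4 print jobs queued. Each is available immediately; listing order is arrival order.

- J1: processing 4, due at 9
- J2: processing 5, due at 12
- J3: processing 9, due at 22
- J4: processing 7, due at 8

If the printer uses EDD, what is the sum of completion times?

EDD (increasing due date): J4 J1 J2 J3.
J4: 0→7
J1: 7→11
J2: 11→16
J3: 16→25
Sum = 7+11+16+25 = 59.

59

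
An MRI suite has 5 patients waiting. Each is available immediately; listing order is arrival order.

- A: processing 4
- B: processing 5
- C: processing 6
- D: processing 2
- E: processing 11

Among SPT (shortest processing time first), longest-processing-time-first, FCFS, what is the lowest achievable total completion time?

64

SPT (increasing processing time): D A B C E.
D: 0→2
A: 2→6
B: 6→11
C: 11→17
E: 17→28
Sum = 2+6+11+17+28 = 64.
LPT (decreasing processing time): E C B A D.
E: 0→11
C: 11→17
B: 17→22
A: 22→26
D: 26→28
Sum = 11+17+22+26+28 = 104.
FIFO (arrival order): A B C D E.
A: 0→4
B: 4→9
C: 9→15
D: 15→17
E: 17→28
Sum = 4+9+15+17+28 = 73.
SPT 64, LPT 104, FIFO 73 → minimum 64.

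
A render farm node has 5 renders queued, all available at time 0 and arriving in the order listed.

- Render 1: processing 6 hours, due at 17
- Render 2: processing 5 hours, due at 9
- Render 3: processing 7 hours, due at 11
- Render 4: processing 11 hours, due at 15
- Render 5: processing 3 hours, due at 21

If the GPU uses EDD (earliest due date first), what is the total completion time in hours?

101

EDD (increasing due date): Render 2 Render 3 Render 4 Render 1 Render 5.
Render 2: 0→5
Render 3: 5→12
Render 4: 12→23
Render 1: 23→29
Render 5: 29→32
Sum = 5+12+23+29+32 = 101.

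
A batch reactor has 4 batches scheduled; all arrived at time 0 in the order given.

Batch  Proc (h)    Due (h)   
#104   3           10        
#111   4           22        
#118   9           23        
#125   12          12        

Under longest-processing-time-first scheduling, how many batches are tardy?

LPT (decreasing processing time): #125 #118 #111 #104.
#125: 0→12, due 12, tardiness 0
#118: 12→21, due 23, tardiness 0
#111: 21→25, due 22, tardiness 3
#104: 25→28, due 10, tardiness 18
Late batches: 2.

2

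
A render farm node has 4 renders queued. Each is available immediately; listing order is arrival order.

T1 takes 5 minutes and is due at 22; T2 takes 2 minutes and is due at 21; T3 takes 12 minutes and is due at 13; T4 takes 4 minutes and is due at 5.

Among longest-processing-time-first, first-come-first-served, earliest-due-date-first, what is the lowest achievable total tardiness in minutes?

LPT (decreasing processing time): T3 T1 T4 T2.
T3: 0→12, due 13, tardiness 0
T1: 12→17, due 22, tardiness 0
T4: 17→21, due 5, tardiness 16
T2: 21→23, due 21, tardiness 2
Sum = 0+0+16+2 = 18.
FIFO (arrival order): T1 T2 T3 T4.
T1: 0→5, due 22, tardiness 0
T2: 5→7, due 21, tardiness 0
T3: 7→19, due 13, tardiness 6
T4: 19→23, due 5, tardiness 18
Sum = 0+0+6+18 = 24.
EDD (increasing due date): T4 T3 T2 T1.
T4: 0→4, due 5, tardiness 0
T3: 4→16, due 13, tardiness 3
T2: 16→18, due 21, tardiness 0
T1: 18→23, due 22, tardiness 1
Sum = 0+3+0+1 = 4.
LPT 18, FIFO 24, EDD 4 → minimum 4.

4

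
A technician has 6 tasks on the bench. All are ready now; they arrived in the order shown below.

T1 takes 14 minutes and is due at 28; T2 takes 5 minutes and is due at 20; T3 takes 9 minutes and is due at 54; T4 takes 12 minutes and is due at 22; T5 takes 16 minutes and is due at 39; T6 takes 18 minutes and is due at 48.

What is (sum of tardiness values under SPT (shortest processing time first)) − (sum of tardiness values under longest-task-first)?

-68

SPT (increasing processing time): T2 T3 T4 T1 T5 T6.
T2: 0→5, due 20, tardiness 0
T3: 5→14, due 54, tardiness 0
T4: 14→26, due 22, tardiness 4
T1: 26→40, due 28, tardiness 12
T5: 40→56, due 39, tardiness 17
T6: 56→74, due 48, tardiness 26
Sum = 0+0+4+12+17+26 = 59.
LPT (decreasing processing time): T6 T5 T1 T4 T3 T2.
T6: 0→18, due 48, tardiness 0
T5: 18→34, due 39, tardiness 0
T1: 34→48, due 28, tardiness 20
T4: 48→60, due 22, tardiness 38
T3: 60→69, due 54, tardiness 15
T2: 69→74, due 20, tardiness 54
Sum = 0+0+20+38+15+54 = 127.
Difference = 59 − 127 = -68.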